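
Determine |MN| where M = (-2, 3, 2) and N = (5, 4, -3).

d = √[(x₂-x₁)² + (y₂-y₁)² + (z₂-z₁)²]
  = √[7² + 1² + (-5)²]
  = √[49 + 1 + 25]
  = √75
  ≈ 8.66

8.66


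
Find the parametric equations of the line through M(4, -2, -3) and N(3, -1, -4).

Direction vector d = N - M = (3 - 4, -1 + 2, -4 + 3) = (-1, 1, -1)
Parametric form r = M + t·d:
x = 4 - t, y = -2 + t, z = -3 - t

x = 4 - t, y = -2 + t, z = -3 - t


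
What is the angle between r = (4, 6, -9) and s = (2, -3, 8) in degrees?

r·s = 4·2 + 6·(-3) + (-9)·8 = 8 - 18 - 72 = -82
|r| = √(4² + 6² + (-9)²) = √133 ≈ 11.53
|s| = √(2² + (-3)² + 8²) = √77 ≈ 8.775
cos θ = (r·s)/(|r||s|) = -82/(11.53·8.775) ≈ -0.8103
θ = arccos(-0.8103) ≈ 144.1°

144.1°


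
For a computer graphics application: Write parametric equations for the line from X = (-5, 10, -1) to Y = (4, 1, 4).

Direction vector d = Y - X = (4 + 5, 1 - 10, 4 + 1) = (9, -9, 5)
Parametric form r = X + t·d:
x = -5 + 9t, y = 10 - 9t, z = -1 + 5t

x = -5 + 9t, y = 10 - 9t, z = -1 + 5t


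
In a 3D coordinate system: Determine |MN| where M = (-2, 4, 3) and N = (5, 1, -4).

d = √[(x₂-x₁)² + (y₂-y₁)² + (z₂-z₁)²]
  = √[7² + (-3)² + (-7)²]
  = √[49 + 9 + 49]
  = √107
  ≈ 10.34

10.34


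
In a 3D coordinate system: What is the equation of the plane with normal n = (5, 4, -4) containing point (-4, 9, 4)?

The plane through P with normal n = (a, b, c) satisfies n·(r - P) = 0,
i.e. ax + by + cz = a·x₀ + b·y₀ + c·z₀.
d = 5·(-4) + 4·9 + (-4)·4
  = -20 + 36 - 16
  = 0
Equation: 5x + 4y - 4z = 0

5x + 4y - 4z = 0


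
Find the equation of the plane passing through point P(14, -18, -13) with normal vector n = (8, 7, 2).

The plane through P with normal n = (a, b, c) satisfies n·(r - P) = 0,
i.e. ax + by + cz = a·x₀ + b·y₀ + c·z₀.
d = 8·14 + 7·(-18) + 2·(-13)
  = 112 - 126 - 26
  = -40
Equation: 8x + 7y + 2z = -40

8x + 7y + 2z = -40


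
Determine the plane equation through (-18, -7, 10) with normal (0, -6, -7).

The plane through P with normal n = (a, b, c) satisfies n·(r - P) = 0,
i.e. ax + by + cz = a·x₀ + b·y₀ + c·z₀.
d = 0·(-18) + (-6)·(-7) + (-7)·10
  = 0 + 42 - 70
  = -28
Equation: -6y - 7z = -28

-6y - 7z = -28


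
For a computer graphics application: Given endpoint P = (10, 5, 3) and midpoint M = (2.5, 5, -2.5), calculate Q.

Q = 2M - P
  = (2·2.5 - 10, 2·5 - 5, 2·(-2.5) - 3)
  = (5 - 10, 10 - 5, -5 - 3)
  = (-5, 5, -8)

(-5, 5, -8)


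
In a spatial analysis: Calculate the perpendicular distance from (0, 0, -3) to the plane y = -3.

distance = |a·x₀ + b·y₀ + c·z₀ - d| / √(a² + b² + c²)
  = |0·0 + 1·0 + 0·(-3) - (-3)| / √(0² + 1² + 0²)
  = |0 + 0 + 0 + 3| / √(0 + 1 + 0)
  = |3| / √1
  = 3 / 1
  ≈ 3

3


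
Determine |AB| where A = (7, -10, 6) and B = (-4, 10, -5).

d = √[(x₂-x₁)² + (y₂-y₁)² + (z₂-z₁)²]
  = √[(-11)² + 20² + (-11)²]
  = √[121 + 400 + 121]
  = √642
  ≈ 25.34

25.34


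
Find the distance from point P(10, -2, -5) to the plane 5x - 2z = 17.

distance = |a·x₀ + b·y₀ + c·z₀ - d| / √(a² + b² + c²)
  = |5·10 + 0·(-2) + (-2)·(-5) - 17| / √(5² + 0² + (-2)²)
  = |50 + 0 + 10 - 17| / √(25 + 0 + 4)
  = |43| / √29
  = 43 / 5.385
  ≈ 7.985

7.985


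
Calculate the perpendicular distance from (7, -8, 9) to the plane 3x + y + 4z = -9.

distance = |a·x₀ + b·y₀ + c·z₀ - d| / √(a² + b² + c²)
  = |3·7 + 1·(-8) + 4·9 - (-9)| / √(3² + 1² + 4²)
  = |21 - 8 + 36 + 9| / √(9 + 1 + 16)
  = |58| / √26
  = 58 / 5.099
  ≈ 11.37

11.37


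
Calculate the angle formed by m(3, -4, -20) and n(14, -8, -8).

m·n = 3·14 + (-4)·(-8) + (-20)·(-8) = 42 + 32 + 160 = 234
|m| = √(3² + (-4)² + (-20)²) = √425 ≈ 20.62
|n| = √(14² + (-8)² + (-8)²) = √324 ≈ 18
cos θ = (m·n)/(|m||n|) = 234/(20.62·18) ≈ 0.6306
θ = arccos(0.6306) ≈ 50.91°

50.91°


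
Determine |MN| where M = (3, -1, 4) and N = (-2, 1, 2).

d = √[(x₂-x₁)² + (y₂-y₁)² + (z₂-z₁)²]
  = √[(-5)² + 2² + (-2)²]
  = √[25 + 4 + 4]
  = √33
  ≈ 5.745

5.745


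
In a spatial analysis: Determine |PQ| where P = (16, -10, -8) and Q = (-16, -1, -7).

d = √[(x₂-x₁)² + (y₂-y₁)² + (z₂-z₁)²]
  = √[(-32)² + 9² + 1²]
  = √[1024 + 81 + 1]
  = √1106
  ≈ 33.26

33.26


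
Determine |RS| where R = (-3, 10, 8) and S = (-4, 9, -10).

d = √[(x₂-x₁)² + (y₂-y₁)² + (z₂-z₁)²]
  = √[(-1)² + (-1)² + (-18)²]
  = √[1 + 1 + 324]
  = √326
  ≈ 18.06

18.06


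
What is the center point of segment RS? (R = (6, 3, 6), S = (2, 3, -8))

M = ((x₁+x₂)/2, (y₁+y₂)/2, (z₁+z₂)/2)
  = ((6 + 2)/2, (3 + 3)/2, (6 - 8)/2)
  = (8/2, 6/2, -2/2)
  = (4, 3, -1)

(4, 3, -1)


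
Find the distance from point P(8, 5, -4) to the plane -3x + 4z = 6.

distance = |a·x₀ + b·y₀ + c·z₀ - d| / √(a² + b² + c²)
  = |(-3)·8 + 0·5 + 4·(-4) - 6| / √((-3)² + 0² + 4²)
  = |-24 + 0 - 16 - 6| / √(9 + 0 + 16)
  = |-46| / √25
  = 46 / 5
  ≈ 9.2

9.2


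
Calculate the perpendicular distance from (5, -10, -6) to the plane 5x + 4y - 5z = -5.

distance = |a·x₀ + b·y₀ + c·z₀ - d| / √(a² + b² + c²)
  = |5·5 + 4·(-10) + (-5)·(-6) - (-5)| / √(5² + 4² + (-5)²)
  = |25 - 40 + 30 + 5| / √(25 + 16 + 25)
  = |20| / √66
  = 20 / 8.124
  ≈ 2.462

2.462


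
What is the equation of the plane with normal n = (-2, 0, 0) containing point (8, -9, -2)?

The plane through P with normal n = (a, b, c) satisfies n·(r - P) = 0,
i.e. ax + by + cz = a·x₀ + b·y₀ + c·z₀.
d = (-2)·8 + 0·(-9) + 0·(-2)
  = -16 + 0 + 0
  = -16
Equation: -2x = -16

-2x = -16


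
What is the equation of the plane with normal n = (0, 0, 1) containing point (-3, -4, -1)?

The plane through P with normal n = (a, b, c) satisfies n·(r - P) = 0,
i.e. ax + by + cz = a·x₀ + b·y₀ + c·z₀.
d = 0·(-3) + 0·(-4) + 1·(-1)
  = 0 + 0 - 1
  = -1
Equation: z = -1

z = -1


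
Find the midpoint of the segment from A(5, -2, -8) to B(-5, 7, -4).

M = ((x₁+x₂)/2, (y₁+y₂)/2, (z₁+z₂)/2)
  = ((5 - 5)/2, (-2 + 7)/2, (-8 - 4)/2)
  = (0/2, 5/2, -12/2)
  = (0, 2.5, -6)

(0, 2.5, -6)


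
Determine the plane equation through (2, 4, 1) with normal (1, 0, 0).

The plane through P with normal n = (a, b, c) satisfies n·(r - P) = 0,
i.e. ax + by + cz = a·x₀ + b·y₀ + c·z₀.
d = 1·2 + 0·4 + 0·1
  = 2 + 0 + 0
  = 2
Equation: x = 2

x = 2


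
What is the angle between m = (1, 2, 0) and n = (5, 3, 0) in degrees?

m·n = 1·5 + 2·3 + 0·0 = 5 + 6 + 0 = 11
|m| = √(1² + 2² + 0²) = √5 ≈ 2.236
|n| = √(5² + 3² + 0²) = √34 ≈ 5.831
cos θ = (m·n)/(|m||n|) = 11/(2.236·5.831) ≈ 0.8437
θ = arccos(0.8437) ≈ 32.47°

32.47°


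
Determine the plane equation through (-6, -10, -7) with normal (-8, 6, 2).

The plane through P with normal n = (a, b, c) satisfies n·(r - P) = 0,
i.e. ax + by + cz = a·x₀ + b·y₀ + c·z₀.
d = (-8)·(-6) + 6·(-10) + 2·(-7)
  = 48 - 60 - 14
  = -26
Equation: -8x + 6y + 2z = -26

-8x + 6y + 2z = -26


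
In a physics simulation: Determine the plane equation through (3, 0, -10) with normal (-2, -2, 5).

The plane through P with normal n = (a, b, c) satisfies n·(r - P) = 0,
i.e. ax + by + cz = a·x₀ + b·y₀ + c·z₀.
d = (-2)·3 + (-2)·0 + 5·(-10)
  = -6 + 0 - 50
  = -56
Equation: -2x - 2y + 5z = -56

-2x - 2y + 5z = -56


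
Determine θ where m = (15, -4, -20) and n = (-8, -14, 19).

m·n = 15·(-8) + (-4)·(-14) + (-20)·19 = -120 + 56 - 380 = -444
|m| = √(15² + (-4)² + (-20)²) = √641 ≈ 25.32
|n| = √((-8)² + (-14)² + 19²) = √621 ≈ 24.92
cos θ = (m·n)/(|m||n|) = -444/(25.32·24.92) ≈ -0.7037
θ = arccos(-0.7037) ≈ 134.7°

134.7°


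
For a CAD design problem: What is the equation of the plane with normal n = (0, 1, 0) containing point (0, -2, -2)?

The plane through P with normal n = (a, b, c) satisfies n·(r - P) = 0,
i.e. ax + by + cz = a·x₀ + b·y₀ + c·z₀.
d = 0·0 + 1·(-2) + 0·(-2)
  = 0 - 2 + 0
  = -2
Equation: y = -2

y = -2


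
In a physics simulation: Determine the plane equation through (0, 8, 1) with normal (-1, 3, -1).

The plane through P with normal n = (a, b, c) satisfies n·(r - P) = 0,
i.e. ax + by + cz = a·x₀ + b·y₀ + c·z₀.
d = (-1)·0 + 3·8 + (-1)·1
  = 0 + 24 - 1
  = 23
Equation: -x + 3y - z = 23

-x + 3y - z = 23


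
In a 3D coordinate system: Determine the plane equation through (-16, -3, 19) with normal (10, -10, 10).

The plane through P with normal n = (a, b, c) satisfies n·(r - P) = 0,
i.e. ax + by + cz = a·x₀ + b·y₀ + c·z₀.
d = 10·(-16) + (-10)·(-3) + 10·19
  = -160 + 30 + 190
  = 60
Equation: 10x - 10y + 10z = 60

10x - 10y + 10z = 60


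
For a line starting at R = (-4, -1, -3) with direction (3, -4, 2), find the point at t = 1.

P(t) = R + t·d
  = (-4 + 3·1, -1 + (-4)·1, -3 + 2·1)
  = (-4 + 3, -1 - 4, -3 + 2)
  = (-1, -5, -1)

(-1, -5, -1)


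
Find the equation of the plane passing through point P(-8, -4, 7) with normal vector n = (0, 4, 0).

The plane through P with normal n = (a, b, c) satisfies n·(r - P) = 0,
i.e. ax + by + cz = a·x₀ + b·y₀ + c·z₀.
d = 0·(-8) + 4·(-4) + 0·7
  = 0 - 16 + 0
  = -16
Equation: 4y = -16

4y = -16


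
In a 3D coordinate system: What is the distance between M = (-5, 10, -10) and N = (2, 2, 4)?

d = √[(x₂-x₁)² + (y₂-y₁)² + (z₂-z₁)²]
  = √[7² + (-8)² + 14²]
  = √[49 + 64 + 196]
  = √309
  ≈ 17.58

17.58


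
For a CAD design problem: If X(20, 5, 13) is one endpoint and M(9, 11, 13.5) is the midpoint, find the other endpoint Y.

Y = 2M - X
  = (2·9 - 20, 2·11 - 5, 2·13.5 - 13)
  = (18 - 20, 22 - 5, 27 - 13)
  = (-2, 17, 14)

(-2, 17, 14)


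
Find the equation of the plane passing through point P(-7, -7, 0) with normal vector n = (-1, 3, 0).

The plane through P with normal n = (a, b, c) satisfies n·(r - P) = 0,
i.e. ax + by + cz = a·x₀ + b·y₀ + c·z₀.
d = (-1)·(-7) + 3·(-7) + 0·0
  = 7 - 21 + 0
  = -14
Equation: -x + 3y = -14

-x + 3y = -14


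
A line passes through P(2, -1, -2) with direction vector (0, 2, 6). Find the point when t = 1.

P(t) = P + t·d
  = (2 + 0·1, -1 + 2·1, -2 + 6·1)
  = (2 + 0, -1 + 2, -2 + 6)
  = (2, 1, 4)

(2, 1, 4)


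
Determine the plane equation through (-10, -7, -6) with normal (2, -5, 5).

The plane through P with normal n = (a, b, c) satisfies n·(r - P) = 0,
i.e. ax + by + cz = a·x₀ + b·y₀ + c·z₀.
d = 2·(-10) + (-5)·(-7) + 5·(-6)
  = -20 + 35 - 30
  = -15
Equation: 2x - 5y + 5z = -15

2x - 5y + 5z = -15


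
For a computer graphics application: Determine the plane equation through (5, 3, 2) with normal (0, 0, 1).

The plane through P with normal n = (a, b, c) satisfies n·(r - P) = 0,
i.e. ax + by + cz = a·x₀ + b·y₀ + c·z₀.
d = 0·5 + 0·3 + 1·2
  = 0 + 0 + 2
  = 2
Equation: z = 2

z = 2


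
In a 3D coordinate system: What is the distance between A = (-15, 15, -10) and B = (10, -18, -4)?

d = √[(x₂-x₁)² + (y₂-y₁)² + (z₂-z₁)²]
  = √[25² + (-33)² + 6²]
  = √[625 + 1089 + 36]
  = √1750
  ≈ 41.83

41.83


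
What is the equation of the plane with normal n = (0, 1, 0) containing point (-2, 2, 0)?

The plane through P with normal n = (a, b, c) satisfies n·(r - P) = 0,
i.e. ax + by + cz = a·x₀ + b·y₀ + c·z₀.
d = 0·(-2) + 1·2 + 0·0
  = 0 + 2 + 0
  = 2
Equation: y = 2

y = 2


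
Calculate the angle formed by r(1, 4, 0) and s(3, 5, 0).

r·s = 1·3 + 4·5 + 0·0 = 3 + 20 + 0 = 23
|r| = √(1² + 4² + 0²) = √17 ≈ 4.123
|s| = √(3² + 5² + 0²) = √34 ≈ 5.831
cos θ = (r·s)/(|r||s|) = 23/(4.123·5.831) ≈ 0.9567
θ = arccos(0.9567) ≈ 16.93°

16.93°


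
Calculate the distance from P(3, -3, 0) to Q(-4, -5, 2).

d = √[(x₂-x₁)² + (y₂-y₁)² + (z₂-z₁)²]
  = √[(-7)² + (-2)² + 2²]
  = √[49 + 4 + 4]
  = √57
  ≈ 7.55

7.55


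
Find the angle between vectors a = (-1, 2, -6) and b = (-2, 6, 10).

a·b = (-1)·(-2) + 2·6 + (-6)·10 = 2 + 12 - 60 = -46
|a| = √((-1)² + 2² + (-6)²) = √41 ≈ 6.403
|b| = √((-2)² + 6² + 10²) = √140 ≈ 11.83
cos θ = (a·b)/(|a||b|) = -46/(6.403·11.83) ≈ -0.6072
θ = arccos(-0.6072) ≈ 127.4°

127.4°


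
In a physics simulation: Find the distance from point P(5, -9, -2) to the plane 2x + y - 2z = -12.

distance = |a·x₀ + b·y₀ + c·z₀ - d| / √(a² + b² + c²)
  = |2·5 + 1·(-9) + (-2)·(-2) - (-12)| / √(2² + 1² + (-2)²)
  = |10 - 9 + 4 + 12| / √(4 + 1 + 4)
  = |17| / √9
  = 17 / 3
  ≈ 5.667

5.667


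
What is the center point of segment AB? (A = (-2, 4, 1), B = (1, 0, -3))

M = ((x₁+x₂)/2, (y₁+y₂)/2, (z₁+z₂)/2)
  = ((-2 + 1)/2, (4 + 0)/2, (1 - 3)/2)
  = (-1/2, 4/2, -2/2)
  = (-0.5, 2, -1)

(-0.5, 2, -1)


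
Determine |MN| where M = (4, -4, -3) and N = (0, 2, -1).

d = √[(x₂-x₁)² + (y₂-y₁)² + (z₂-z₁)²]
  = √[(-4)² + 6² + 2²]
  = √[16 + 36 + 4]
  = √56
  ≈ 7.483

7.483


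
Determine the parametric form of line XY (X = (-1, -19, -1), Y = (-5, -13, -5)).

Direction vector d = Y - X = (-5 + 1, -13 + 19, -5 + 1) = (-4, 6, -4)
Parametric form r = X + t·d:
x = -1 - 4t, y = -19 + 6t, z = -1 - 4t

x = -1 - 4t, y = -19 + 6t, z = -1 - 4t


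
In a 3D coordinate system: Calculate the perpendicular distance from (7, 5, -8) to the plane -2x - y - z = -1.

distance = |a·x₀ + b·y₀ + c·z₀ - d| / √(a² + b² + c²)
  = |(-2)·7 + (-1)·5 + (-1)·(-8) - (-1)| / √((-2)² + (-1)² + (-1)²)
  = |-14 - 5 + 8 + 1| / √(4 + 1 + 1)
  = |-10| / √6
  = 10 / 2.449
  ≈ 4.082

4.082


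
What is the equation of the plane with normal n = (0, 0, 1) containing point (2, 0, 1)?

The plane through P with normal n = (a, b, c) satisfies n·(r - P) = 0,
i.e. ax + by + cz = a·x₀ + b·y₀ + c·z₀.
d = 0·2 + 0·0 + 1·1
  = 0 + 0 + 1
  = 1
Equation: z = 1

z = 1


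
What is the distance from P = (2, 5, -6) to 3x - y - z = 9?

distance = |a·x₀ + b·y₀ + c·z₀ - d| / √(a² + b² + c²)
  = |3·2 + (-1)·5 + (-1)·(-6) - 9| / √(3² + (-1)² + (-1)²)
  = |6 - 5 + 6 - 9| / √(9 + 1 + 1)
  = |-2| / √11
  = 2 / 3.317
  ≈ 0.603

0.603


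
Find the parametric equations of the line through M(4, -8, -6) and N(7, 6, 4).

Direction vector d = N - M = (7 - 4, 6 + 8, 4 + 6) = (3, 14, 10)
Parametric form r = M + t·d:
x = 4 + 3t, y = -8 + 14t, z = -6 + 10t

x = 4 + 3t, y = -8 + 14t, z = -6 + 10t


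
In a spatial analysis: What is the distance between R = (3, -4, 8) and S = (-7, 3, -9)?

d = √[(x₂-x₁)² + (y₂-y₁)² + (z₂-z₁)²]
  = √[(-10)² + 7² + (-17)²]
  = √[100 + 49 + 289]
  = √438
  ≈ 20.93

20.93


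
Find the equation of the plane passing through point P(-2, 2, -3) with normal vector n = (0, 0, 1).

The plane through P with normal n = (a, b, c) satisfies n·(r - P) = 0,
i.e. ax + by + cz = a·x₀ + b·y₀ + c·z₀.
d = 0·(-2) + 0·2 + 1·(-3)
  = 0 + 0 - 3
  = -3
Equation: z = -3

z = -3


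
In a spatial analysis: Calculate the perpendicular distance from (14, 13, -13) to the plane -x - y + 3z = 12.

distance = |a·x₀ + b·y₀ + c·z₀ - d| / √(a² + b² + c²)
  = |(-1)·14 + (-1)·13 + 3·(-13) - 12| / √((-1)² + (-1)² + 3²)
  = |-14 - 13 - 39 - 12| / √(1 + 1 + 9)
  = |-78| / √11
  = 78 / 3.317
  ≈ 23.52

23.52


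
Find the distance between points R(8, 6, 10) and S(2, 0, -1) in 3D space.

d = √[(x₂-x₁)² + (y₂-y₁)² + (z₂-z₁)²]
  = √[(-6)² + (-6)² + (-11)²]
  = √[36 + 36 + 121]
  = √193
  ≈ 13.89

13.89


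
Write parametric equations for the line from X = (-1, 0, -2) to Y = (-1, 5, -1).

Direction vector d = Y - X = (-1 + 1, 5 + 0, -1 + 2) = (0, 5, 1)
Parametric form r = X + t·d:
x = -1, y = 0 + 5t, z = -2 + t

x = -1, y = 0 + 5t, z = -2 + t


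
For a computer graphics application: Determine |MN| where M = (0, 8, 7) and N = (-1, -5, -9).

d = √[(x₂-x₁)² + (y₂-y₁)² + (z₂-z₁)²]
  = √[(-1)² + (-13)² + (-16)²]
  = √[1 + 169 + 256]
  = √426
  ≈ 20.64

20.64


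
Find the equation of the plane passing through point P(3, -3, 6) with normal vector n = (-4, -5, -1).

The plane through P with normal n = (a, b, c) satisfies n·(r - P) = 0,
i.e. ax + by + cz = a·x₀ + b·y₀ + c·z₀.
d = (-4)·3 + (-5)·(-3) + (-1)·6
  = -12 + 15 - 6
  = -3
Equation: -4x - 5y - z = -3

-4x - 5y - z = -3


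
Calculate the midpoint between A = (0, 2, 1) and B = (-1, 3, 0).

M = ((x₁+x₂)/2, (y₁+y₂)/2, (z₁+z₂)/2)
  = ((0 - 1)/2, (2 + 3)/2, (1 + 0)/2)
  = (-1/2, 5/2, 1/2)
  = (-0.5, 2.5, 0.5)

(-0.5, 2.5, 0.5)


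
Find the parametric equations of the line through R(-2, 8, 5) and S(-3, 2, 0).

Direction vector d = S - R = (-3 + 2, 2 - 8, 0 - 5) = (-1, -6, -5)
Parametric form r = R + t·d:
x = -2 - t, y = 8 - 6t, z = 5 - 5t

x = -2 - t, y = 8 - 6t, z = 5 - 5t


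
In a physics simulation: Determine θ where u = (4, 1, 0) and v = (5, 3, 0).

u·v = 4·5 + 1·3 + 0·0 = 20 + 3 + 0 = 23
|u| = √(4² + 1² + 0²) = √17 ≈ 4.123
|v| = √(5² + 3² + 0²) = √34 ≈ 5.831
cos θ = (u·v)/(|u||v|) = 23/(4.123·5.831) ≈ 0.9567
θ = arccos(0.9567) ≈ 16.93°

16.93°


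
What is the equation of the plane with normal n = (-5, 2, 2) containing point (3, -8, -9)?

The plane through P with normal n = (a, b, c) satisfies n·(r - P) = 0,
i.e. ax + by + cz = a·x₀ + b·y₀ + c·z₀.
d = (-5)·3 + 2·(-8) + 2·(-9)
  = -15 - 16 - 18
  = -49
Equation: -5x + 2y + 2z = -49

-5x + 2y + 2z = -49


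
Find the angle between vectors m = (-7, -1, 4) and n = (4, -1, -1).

m·n = (-7)·4 + (-1)·(-1) + 4·(-1) = -28 + 1 - 4 = -31
|m| = √((-7)² + (-1)² + 4²) = √66 ≈ 8.124
|n| = √(4² + (-1)² + (-1)²) = √18 ≈ 4.243
cos θ = (m·n)/(|m||n|) = -31/(8.124·4.243) ≈ -0.8994
θ = arccos(-0.8994) ≈ 154.1°

154.1°


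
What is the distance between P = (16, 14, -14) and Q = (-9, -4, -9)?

d = √[(x₂-x₁)² + (y₂-y₁)² + (z₂-z₁)²]
  = √[(-25)² + (-18)² + 5²]
  = √[625 + 324 + 25]
  = √974
  ≈ 31.21

31.21


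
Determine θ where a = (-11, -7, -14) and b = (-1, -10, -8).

a·b = (-11)·(-1) + (-7)·(-10) + (-14)·(-8) = 11 + 70 + 112 = 193
|a| = √((-11)² + (-7)² + (-14)²) = √366 ≈ 19.13
|b| = √((-1)² + (-10)² + (-8)²) = √165 ≈ 12.85
cos θ = (a·b)/(|a||b|) = 193/(19.13·12.85) ≈ 0.7854
θ = arccos(0.7854) ≈ 38.25°

38.25°


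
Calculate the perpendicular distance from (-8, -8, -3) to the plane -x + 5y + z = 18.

distance = |a·x₀ + b·y₀ + c·z₀ - d| / √(a² + b² + c²)
  = |(-1)·(-8) + 5·(-8) + 1·(-3) - 18| / √((-1)² + 5² + 1²)
  = |8 - 40 - 3 - 18| / √(1 + 25 + 1)
  = |-53| / √27
  = 53 / 5.196
  ≈ 10.2

10.2


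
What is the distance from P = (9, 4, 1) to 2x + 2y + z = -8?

distance = |a·x₀ + b·y₀ + c·z₀ - d| / √(a² + b² + c²)
  = |2·9 + 2·4 + 1·1 - (-8)| / √(2² + 2² + 1²)
  = |18 + 8 + 1 + 8| / √(4 + 4 + 1)
  = |35| / √9
  = 35 / 3
  ≈ 11.67

11.67


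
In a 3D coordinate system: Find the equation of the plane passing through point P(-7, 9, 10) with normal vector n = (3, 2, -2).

The plane through P with normal n = (a, b, c) satisfies n·(r - P) = 0,
i.e. ax + by + cz = a·x₀ + b·y₀ + c·z₀.
d = 3·(-7) + 2·9 + (-2)·10
  = -21 + 18 - 20
  = -23
Equation: 3x + 2y - 2z = -23

3x + 2y - 2z = -23


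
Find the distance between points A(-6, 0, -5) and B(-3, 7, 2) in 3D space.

d = √[(x₂-x₁)² + (y₂-y₁)² + (z₂-z₁)²]
  = √[3² + 7² + 7²]
  = √[9 + 49 + 49]
  = √107
  ≈ 10.34

10.34


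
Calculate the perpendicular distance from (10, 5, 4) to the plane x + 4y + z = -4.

distance = |a·x₀ + b·y₀ + c·z₀ - d| / √(a² + b² + c²)
  = |1·10 + 4·5 + 1·4 - (-4)| / √(1² + 4² + 1²)
  = |10 + 20 + 4 + 4| / √(1 + 16 + 1)
  = |38| / √18
  = 38 / 4.243
  ≈ 8.957

8.957


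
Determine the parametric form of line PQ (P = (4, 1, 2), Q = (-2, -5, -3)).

Direction vector d = Q - P = (-2 - 4, -5 - 1, -3 - 2) = (-6, -6, -5)
Parametric form r = P + t·d:
x = 4 - 6t, y = 1 - 6t, z = 2 - 5t

x = 4 - 6t, y = 1 - 6t, z = 2 - 5t


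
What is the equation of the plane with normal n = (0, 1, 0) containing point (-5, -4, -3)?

The plane through P with normal n = (a, b, c) satisfies n·(r - P) = 0,
i.e. ax + by + cz = a·x₀ + b·y₀ + c·z₀.
d = 0·(-5) + 1·(-4) + 0·(-3)
  = 0 - 4 + 0
  = -4
Equation: y = -4

y = -4


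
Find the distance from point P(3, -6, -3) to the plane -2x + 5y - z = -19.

distance = |a·x₀ + b·y₀ + c·z₀ - d| / √(a² + b² + c²)
  = |(-2)·3 + 5·(-6) + (-1)·(-3) - (-19)| / √((-2)² + 5² + (-1)²)
  = |-6 - 30 + 3 + 19| / √(4 + 25 + 1)
  = |-14| / √30
  = 14 / 5.477
  ≈ 2.556

2.556


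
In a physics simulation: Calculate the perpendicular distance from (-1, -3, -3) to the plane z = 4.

distance = |a·x₀ + b·y₀ + c·z₀ - d| / √(a² + b² + c²)
  = |0·(-1) + 0·(-3) + 1·(-3) - 4| / √(0² + 0² + 1²)
  = |0 + 0 - 3 - 4| / √(0 + 0 + 1)
  = |-7| / √1
  = 7 / 1
  ≈ 7

7


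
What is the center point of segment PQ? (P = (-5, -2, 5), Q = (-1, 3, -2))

M = ((x₁+x₂)/2, (y₁+y₂)/2, (z₁+z₂)/2)
  = ((-5 - 1)/2, (-2 + 3)/2, (5 - 2)/2)
  = (-6/2, 1/2, 3/2)
  = (-3, 0.5, 1.5)

(-3, 0.5, 1.5)


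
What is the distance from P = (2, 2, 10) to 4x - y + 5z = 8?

distance = |a·x₀ + b·y₀ + c·z₀ - d| / √(a² + b² + c²)
  = |4·2 + (-1)·2 + 5·10 - 8| / √(4² + (-1)² + 5²)
  = |8 - 2 + 50 - 8| / √(16 + 1 + 25)
  = |48| / √42
  = 48 / 6.481
  ≈ 7.407

7.407


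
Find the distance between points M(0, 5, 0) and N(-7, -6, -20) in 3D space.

d = √[(x₂-x₁)² + (y₂-y₁)² + (z₂-z₁)²]
  = √[(-7)² + (-11)² + (-20)²]
  = √[49 + 121 + 400]
  = √570
  ≈ 23.87

23.87


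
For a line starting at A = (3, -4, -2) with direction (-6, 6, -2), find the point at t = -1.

P(t) = A + t·d
  = (3 + (-6)·(-1), -4 + 6·(-1), -2 + (-2)·(-1))
  = (3 + 6, -4 - 6, -2 + 2)
  = (9, -10, 0)

(9, -10, 0)


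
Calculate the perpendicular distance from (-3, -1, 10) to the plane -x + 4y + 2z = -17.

distance = |a·x₀ + b·y₀ + c·z₀ - d| / √(a² + b² + c²)
  = |(-1)·(-3) + 4·(-1) + 2·10 - (-17)| / √((-1)² + 4² + 2²)
  = |3 - 4 + 20 + 17| / √(1 + 16 + 4)
  = |36| / √21
  = 36 / 4.583
  ≈ 7.856

7.856


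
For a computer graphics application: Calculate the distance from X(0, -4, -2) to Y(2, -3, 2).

d = √[(x₂-x₁)² + (y₂-y₁)² + (z₂-z₁)²]
  = √[2² + 1² + 4²]
  = √[4 + 1 + 16]
  = √21
  ≈ 4.583

4.583


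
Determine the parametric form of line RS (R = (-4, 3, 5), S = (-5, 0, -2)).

Direction vector d = S - R = (-5 + 4, 0 - 3, -2 - 5) = (-1, -3, -7)
Parametric form r = R + t·d:
x = -4 - t, y = 3 - 3t, z = 5 - 7t

x = -4 - t, y = 3 - 3t, z = 5 - 7t


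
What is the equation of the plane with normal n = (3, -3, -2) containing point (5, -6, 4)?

The plane through P with normal n = (a, b, c) satisfies n·(r - P) = 0,
i.e. ax + by + cz = a·x₀ + b·y₀ + c·z₀.
d = 3·5 + (-3)·(-6) + (-2)·4
  = 15 + 18 - 8
  = 25
Equation: 3x - 3y - 2z = 25

3x - 3y - 2z = 25


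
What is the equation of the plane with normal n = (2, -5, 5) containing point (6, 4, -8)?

The plane through P with normal n = (a, b, c) satisfies n·(r - P) = 0,
i.e. ax + by + cz = a·x₀ + b·y₀ + c·z₀.
d = 2·6 + (-5)·4 + 5·(-8)
  = 12 - 20 - 40
  = -48
Equation: 2x - 5y + 5z = -48

2x - 5y + 5z = -48


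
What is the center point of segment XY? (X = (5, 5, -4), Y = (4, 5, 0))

M = ((x₁+x₂)/2, (y₁+y₂)/2, (z₁+z₂)/2)
  = ((5 + 4)/2, (5 + 5)/2, (-4 + 0)/2)
  = (9/2, 10/2, -4/2)
  = (4.5, 5, -2)

(4.5, 5, -2)


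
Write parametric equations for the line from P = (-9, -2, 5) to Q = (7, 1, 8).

Direction vector d = Q - P = (7 + 9, 1 + 2, 8 - 5) = (16, 3, 3)
Parametric form r = P + t·d:
x = -9 + 16t, y = -2 + 3t, z = 5 + 3t

x = -9 + 16t, y = -2 + 3t, z = 5 + 3t


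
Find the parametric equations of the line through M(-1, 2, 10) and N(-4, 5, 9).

Direction vector d = N - M = (-4 + 1, 5 - 2, 9 - 10) = (-3, 3, -1)
Parametric form r = M + t·d:
x = -1 - 3t, y = 2 + 3t, z = 10 - t

x = -1 - 3t, y = 2 + 3t, z = 10 - t


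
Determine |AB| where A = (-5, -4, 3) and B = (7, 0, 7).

d = √[(x₂-x₁)² + (y₂-y₁)² + (z₂-z₁)²]
  = √[12² + 4² + 4²]
  = √[144 + 16 + 16]
  = √176
  ≈ 13.27

13.27


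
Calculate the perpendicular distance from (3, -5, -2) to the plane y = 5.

distance = |a·x₀ + b·y₀ + c·z₀ - d| / √(a² + b² + c²)
  = |0·3 + 1·(-5) + 0·(-2) - 5| / √(0² + 1² + 0²)
  = |0 - 5 + 0 - 5| / √(0 + 1 + 0)
  = |-10| / √1
  = 10 / 1
  ≈ 10

10


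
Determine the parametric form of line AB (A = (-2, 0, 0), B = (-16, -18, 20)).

Direction vector d = B - A = (-16 + 2, -18 + 0, 20 + 0) = (-14, -18, 20)
Parametric form r = A + t·d:
x = -2 - 14t, y = 0 - 18t, z = 0 + 20t

x = -2 - 14t, y = 0 - 18t, z = 0 + 20t


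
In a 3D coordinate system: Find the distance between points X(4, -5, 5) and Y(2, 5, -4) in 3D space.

d = √[(x₂-x₁)² + (y₂-y₁)² + (z₂-z₁)²]
  = √[(-2)² + 10² + (-9)²]
  = √[4 + 100 + 81]
  = √185
  ≈ 13.6

13.6


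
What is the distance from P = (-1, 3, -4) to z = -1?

distance = |a·x₀ + b·y₀ + c·z₀ - d| / √(a² + b² + c²)
  = |0·(-1) + 0·3 + 1·(-4) - (-1)| / √(0² + 0² + 1²)
  = |0 + 0 - 4 + 1| / √(0 + 0 + 1)
  = |-3| / √1
  = 3 / 1
  ≈ 3

3


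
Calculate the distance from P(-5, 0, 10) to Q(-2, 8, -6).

d = √[(x₂-x₁)² + (y₂-y₁)² + (z₂-z₁)²]
  = √[3² + 8² + (-16)²]
  = √[9 + 64 + 256]
  = √329
  ≈ 18.14

18.14


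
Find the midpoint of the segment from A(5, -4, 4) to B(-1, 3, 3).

M = ((x₁+x₂)/2, (y₁+y₂)/2, (z₁+z₂)/2)
  = ((5 - 1)/2, (-4 + 3)/2, (4 + 3)/2)
  = (4/2, -1/2, 7/2)
  = (2, -0.5, 3.5)

(2, -0.5, 3.5)


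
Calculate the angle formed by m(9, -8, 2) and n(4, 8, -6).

m·n = 9·4 + (-8)·8 + 2·(-6) = 36 - 64 - 12 = -40
|m| = √(9² + (-8)² + 2²) = √149 ≈ 12.21
|n| = √(4² + 8² + (-6)²) = √116 ≈ 10.77
cos θ = (m·n)/(|m||n|) = -40/(12.21·10.77) ≈ -0.3043
θ = arccos(-0.3043) ≈ 107.7°

107.7°


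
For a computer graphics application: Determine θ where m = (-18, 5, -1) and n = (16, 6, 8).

m·n = (-18)·16 + 5·6 + (-1)·8 = -288 + 30 - 8 = -266
|m| = √((-18)² + 5² + (-1)²) = √350 ≈ 18.71
|n| = √(16² + 6² + 8²) = √356 ≈ 18.87
cos θ = (m·n)/(|m||n|) = -266/(18.71·18.87) ≈ -0.7536
θ = arccos(-0.7536) ≈ 138.9°

138.9°


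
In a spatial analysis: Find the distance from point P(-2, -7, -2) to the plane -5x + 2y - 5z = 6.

distance = |a·x₀ + b·y₀ + c·z₀ - d| / √(a² + b² + c²)
  = |(-5)·(-2) + 2·(-7) + (-5)·(-2) - 6| / √((-5)² + 2² + (-5)²)
  = |10 - 14 + 10 - 6| / √(25 + 4 + 25)
  = |0| / √54
  = 0 / 7.348
  ≈ 0

0


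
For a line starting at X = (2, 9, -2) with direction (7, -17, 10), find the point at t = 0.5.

P(t) = X + t·d
  = (2 + 7·0.5, 9 + (-17)·0.5, -2 + 10·0.5)
  = (2 + 3.5, 9 - 8.5, -2 + 5)
  = (5.5, 0.5, 3)

(5.5, 0.5, 3)


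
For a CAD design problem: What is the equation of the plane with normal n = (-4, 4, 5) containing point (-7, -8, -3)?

The plane through P with normal n = (a, b, c) satisfies n·(r - P) = 0,
i.e. ax + by + cz = a·x₀ + b·y₀ + c·z₀.
d = (-4)·(-7) + 4·(-8) + 5·(-3)
  = 28 - 32 - 15
  = -19
Equation: -4x + 4y + 5z = -19

-4x + 4y + 5z = -19


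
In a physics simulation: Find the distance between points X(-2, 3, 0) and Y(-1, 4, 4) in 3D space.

d = √[(x₂-x₁)² + (y₂-y₁)² + (z₂-z₁)²]
  = √[1² + 1² + 4²]
  = √[1 + 1 + 16]
  = √18
  ≈ 4.243

4.243


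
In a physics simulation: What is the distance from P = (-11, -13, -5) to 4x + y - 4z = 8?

distance = |a·x₀ + b·y₀ + c·z₀ - d| / √(a² + b² + c²)
  = |4·(-11) + 1·(-13) + (-4)·(-5) - 8| / √(4² + 1² + (-4)²)
  = |-44 - 13 + 20 - 8| / √(16 + 1 + 16)
  = |-45| / √33
  = 45 / 5.745
  ≈ 7.833

7.833


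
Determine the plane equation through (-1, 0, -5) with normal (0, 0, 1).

The plane through P with normal n = (a, b, c) satisfies n·(r - P) = 0,
i.e. ax + by + cz = a·x₀ + b·y₀ + c·z₀.
d = 0·(-1) + 0·0 + 1·(-5)
  = 0 + 0 - 5
  = -5
Equation: z = -5

z = -5


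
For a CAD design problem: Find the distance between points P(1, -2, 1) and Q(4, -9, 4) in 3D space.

d = √[(x₂-x₁)² + (y₂-y₁)² + (z₂-z₁)²]
  = √[3² + (-7)² + 3²]
  = √[9 + 49 + 9]
  = √67
  ≈ 8.185

8.185


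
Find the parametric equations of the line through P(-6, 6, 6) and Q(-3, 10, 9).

Direction vector d = Q - P = (-3 + 6, 10 - 6, 9 - 6) = (3, 4, 3)
Parametric form r = P + t·d:
x = -6 + 3t, y = 6 + 4t, z = 6 + 3t

x = -6 + 3t, y = 6 + 4t, z = 6 + 3t


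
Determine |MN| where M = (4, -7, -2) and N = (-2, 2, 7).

d = √[(x₂-x₁)² + (y₂-y₁)² + (z₂-z₁)²]
  = √[(-6)² + 9² + 9²]
  = √[36 + 81 + 81]
  = √198
  ≈ 14.07

14.07


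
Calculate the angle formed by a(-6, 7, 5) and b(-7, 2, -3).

a·b = (-6)·(-7) + 7·2 + 5·(-3) = 42 + 14 - 15 = 41
|a| = √((-6)² + 7² + 5²) = √110 ≈ 10.49
|b| = √((-7)² + 2² + (-3)²) = √62 ≈ 7.874
cos θ = (a·b)/(|a||b|) = 41/(10.49·7.874) ≈ 0.4965
θ = arccos(0.4965) ≈ 60.23°

60.23°


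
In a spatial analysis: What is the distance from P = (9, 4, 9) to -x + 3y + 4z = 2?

distance = |a·x₀ + b·y₀ + c·z₀ - d| / √(a² + b² + c²)
  = |(-1)·9 + 3·4 + 4·9 - 2| / √((-1)² + 3² + 4²)
  = |-9 + 12 + 36 - 2| / √(1 + 9 + 16)
  = |37| / √26
  = 37 / 5.099
  ≈ 7.256

7.256


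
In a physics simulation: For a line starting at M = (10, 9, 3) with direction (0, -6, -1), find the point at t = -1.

P(t) = M + t·d
  = (10 + 0·(-1), 9 + (-6)·(-1), 3 + (-1)·(-1))
  = (10 + 0, 9 + 6, 3 + 1)
  = (10, 15, 4)

(10, 15, 4)


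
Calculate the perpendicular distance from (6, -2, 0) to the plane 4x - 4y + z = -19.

distance = |a·x₀ + b·y₀ + c·z₀ - d| / √(a² + b² + c²)
  = |4·6 + (-4)·(-2) + 1·0 - (-19)| / √(4² + (-4)² + 1²)
  = |24 + 8 + 0 + 19| / √(16 + 16 + 1)
  = |51| / √33
  = 51 / 5.745
  ≈ 8.878

8.878


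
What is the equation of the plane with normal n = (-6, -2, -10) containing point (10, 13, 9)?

The plane through P with normal n = (a, b, c) satisfies n·(r - P) = 0,
i.e. ax + by + cz = a·x₀ + b·y₀ + c·z₀.
d = (-6)·10 + (-2)·13 + (-10)·9
  = -60 - 26 - 90
  = -176
Equation: -6x - 2y - 10z = -176

-6x - 2y - 10z = -176


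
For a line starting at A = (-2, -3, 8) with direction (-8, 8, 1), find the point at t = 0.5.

P(t) = A + t·d
  = (-2 + (-8)·0.5, -3 + 8·0.5, 8 + 1·0.5)
  = (-2 - 4, -3 + 4, 8 + 0.5)
  = (-6, 1, 8.5)

(-6, 1, 8.5)


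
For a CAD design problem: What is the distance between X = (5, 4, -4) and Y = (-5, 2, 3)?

d = √[(x₂-x₁)² + (y₂-y₁)² + (z₂-z₁)²]
  = √[(-10)² + (-2)² + 7²]
  = √[100 + 4 + 49]
  = √153
  ≈ 12.37

12.37


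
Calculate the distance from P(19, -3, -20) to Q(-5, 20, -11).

d = √[(x₂-x₁)² + (y₂-y₁)² + (z₂-z₁)²]
  = √[(-24)² + 23² + 9²]
  = √[576 + 529 + 81]
  = √1186
  ≈ 34.44

34.44


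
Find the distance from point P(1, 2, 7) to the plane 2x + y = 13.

distance = |a·x₀ + b·y₀ + c·z₀ - d| / √(a² + b² + c²)
  = |2·1 + 1·2 + 0·7 - 13| / √(2² + 1² + 0²)
  = |2 + 2 + 0 - 13| / √(4 + 1 + 0)
  = |-9| / √5
  = 9 / 2.236
  ≈ 4.025

4.025


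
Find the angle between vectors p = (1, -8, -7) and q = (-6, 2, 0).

p·q = 1·(-6) + (-8)·2 + (-7)·0 = -6 - 16 + 0 = -22
|p| = √(1² + (-8)² + (-7)²) = √114 ≈ 10.68
|q| = √((-6)² + 2² + 0²) = √40 ≈ 6.325
cos θ = (p·q)/(|p||q|) = -22/(10.68·6.325) ≈ -0.3258
θ = arccos(-0.3258) ≈ 109°

109°


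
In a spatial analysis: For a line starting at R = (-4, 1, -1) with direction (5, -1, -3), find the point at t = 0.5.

P(t) = R + t·d
  = (-4 + 5·0.5, 1 + (-1)·0.5, -1 + (-3)·0.5)
  = (-4 + 2.5, 1 - 0.5, -1 - 1.5)
  = (-1.5, 0.5, -2.5)

(-1.5, 0.5, -2.5)


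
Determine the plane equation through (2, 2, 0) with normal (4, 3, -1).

The plane through P with normal n = (a, b, c) satisfies n·(r - P) = 0,
i.e. ax + by + cz = a·x₀ + b·y₀ + c·z₀.
d = 4·2 + 3·2 + (-1)·0
  = 8 + 6 + 0
  = 14
Equation: 4x + 3y - z = 14

4x + 3y - z = 14


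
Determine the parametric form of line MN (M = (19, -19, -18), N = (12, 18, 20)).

Direction vector d = N - M = (12 - 19, 18 + 19, 20 + 18) = (-7, 37, 38)
Parametric form r = M + t·d:
x = 19 - 7t, y = -19 + 37t, z = -18 + 38t

x = 19 - 7t, y = -19 + 37t, z = -18 + 38t


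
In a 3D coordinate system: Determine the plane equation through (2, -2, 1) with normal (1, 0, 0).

The plane through P with normal n = (a, b, c) satisfies n·(r - P) = 0,
i.e. ax + by + cz = a·x₀ + b·y₀ + c·z₀.
d = 1·2 + 0·(-2) + 0·1
  = 2 + 0 + 0
  = 2
Equation: x = 2

x = 2


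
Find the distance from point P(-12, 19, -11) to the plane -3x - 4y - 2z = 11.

distance = |a·x₀ + b·y₀ + c·z₀ - d| / √(a² + b² + c²)
  = |(-3)·(-12) + (-4)·19 + (-2)·(-11) - 11| / √((-3)² + (-4)² + (-2)²)
  = |36 - 76 + 22 - 11| / √(9 + 16 + 4)
  = |-29| / √29
  = 29 / 5.385
  ≈ 5.385

5.385


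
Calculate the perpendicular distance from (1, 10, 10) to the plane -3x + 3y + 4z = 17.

distance = |a·x₀ + b·y₀ + c·z₀ - d| / √(a² + b² + c²)
  = |(-3)·1 + 3·10 + 4·10 - 17| / √((-3)² + 3² + 4²)
  = |-3 + 30 + 40 - 17| / √(9 + 9 + 16)
  = |50| / √34
  = 50 / 5.831
  ≈ 8.575

8.575


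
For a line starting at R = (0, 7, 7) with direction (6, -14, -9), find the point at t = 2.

P(t) = R + t·d
  = (0 + 6·2, 7 + (-14)·2, 7 + (-9)·2)
  = (0 + 12, 7 - 28, 7 - 18)
  = (12, -21, -11)

(12, -21, -11)


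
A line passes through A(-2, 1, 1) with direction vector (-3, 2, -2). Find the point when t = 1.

P(t) = A + t·d
  = (-2 + (-3)·1, 1 + 2·1, 1 + (-2)·1)
  = (-2 - 3, 1 + 2, 1 - 2)
  = (-5, 3, -1)

(-5, 3, -1)


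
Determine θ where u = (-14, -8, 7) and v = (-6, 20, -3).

u·v = (-14)·(-6) + (-8)·20 + 7·(-3) = 84 - 160 - 21 = -97
|u| = √((-14)² + (-8)² + 7²) = √309 ≈ 17.58
|v| = √((-6)² + 20² + (-3)²) = √445 ≈ 21.1
cos θ = (u·v)/(|u||v|) = -97/(17.58·21.1) ≈ -0.2616
θ = arccos(-0.2616) ≈ 105.2°

105.2°


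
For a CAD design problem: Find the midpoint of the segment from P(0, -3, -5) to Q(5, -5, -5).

M = ((x₁+x₂)/2, (y₁+y₂)/2, (z₁+z₂)/2)
  = ((0 + 5)/2, (-3 - 5)/2, (-5 - 5)/2)
  = (5/2, -8/2, -10/2)
  = (2.5, -4, -5)

(2.5, -4, -5)


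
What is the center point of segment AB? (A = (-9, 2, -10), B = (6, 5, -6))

M = ((x₁+x₂)/2, (y₁+y₂)/2, (z₁+z₂)/2)
  = ((-9 + 6)/2, (2 + 5)/2, (-10 - 6)/2)
  = (-3/2, 7/2, -16/2)
  = (-1.5, 3.5, -8)

(-1.5, 3.5, -8)


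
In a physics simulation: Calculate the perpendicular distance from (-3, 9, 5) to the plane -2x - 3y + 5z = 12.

distance = |a·x₀ + b·y₀ + c·z₀ - d| / √(a² + b² + c²)
  = |(-2)·(-3) + (-3)·9 + 5·5 - 12| / √((-2)² + (-3)² + 5²)
  = |6 - 27 + 25 - 12| / √(4 + 9 + 25)
  = |-8| / √38
  = 8 / 6.164
  ≈ 1.298

1.298


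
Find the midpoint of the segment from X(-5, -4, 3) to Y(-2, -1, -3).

M = ((x₁+x₂)/2, (y₁+y₂)/2, (z₁+z₂)/2)
  = ((-5 - 2)/2, (-4 - 1)/2, (3 - 3)/2)
  = (-7/2, -5/2, 0/2)
  = (-3.5, -2.5, 0)

(-3.5, -2.5, 0)


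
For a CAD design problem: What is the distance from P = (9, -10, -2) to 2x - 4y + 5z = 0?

distance = |a·x₀ + b·y₀ + c·z₀ - d| / √(a² + b² + c²)
  = |2·9 + (-4)·(-10) + 5·(-2) - 0| / √(2² + (-4)² + 5²)
  = |18 + 40 - 10 + 0| / √(4 + 16 + 25)
  = |48| / √45
  = 48 / 6.708
  ≈ 7.155

7.155


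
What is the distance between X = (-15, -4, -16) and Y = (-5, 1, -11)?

d = √[(x₂-x₁)² + (y₂-y₁)² + (z₂-z₁)²]
  = √[10² + 5² + 5²]
  = √[100 + 25 + 25]
  = √150
  ≈ 12.25

12.25


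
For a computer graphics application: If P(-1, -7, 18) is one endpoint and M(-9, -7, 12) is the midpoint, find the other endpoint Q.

Q = 2M - P
  = (2·(-9) - (-1), 2·(-7) - (-7), 2·12 - 18)
  = (-18 + 1, -14 + 7, 24 - 18)
  = (-17, -7, 6)

(-17, -7, 6)


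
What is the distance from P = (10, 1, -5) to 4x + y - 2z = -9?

distance = |a·x₀ + b·y₀ + c·z₀ - d| / √(a² + b² + c²)
  = |4·10 + 1·1 + (-2)·(-5) - (-9)| / √(4² + 1² + (-2)²)
  = |40 + 1 + 10 + 9| / √(16 + 1 + 4)
  = |60| / √21
  = 60 / 4.583
  ≈ 13.09

13.09


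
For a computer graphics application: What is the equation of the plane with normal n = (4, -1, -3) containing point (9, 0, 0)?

The plane through P with normal n = (a, b, c) satisfies n·(r - P) = 0,
i.e. ax + by + cz = a·x₀ + b·y₀ + c·z₀.
d = 4·9 + (-1)·0 + (-3)·0
  = 36 + 0 + 0
  = 36
Equation: 4x - y - 3z = 36

4x - y - 3z = 36


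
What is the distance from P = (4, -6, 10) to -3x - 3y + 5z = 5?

distance = |a·x₀ + b·y₀ + c·z₀ - d| / √(a² + b² + c²)
  = |(-3)·4 + (-3)·(-6) + 5·10 - 5| / √((-3)² + (-3)² + 5²)
  = |-12 + 18 + 50 - 5| / √(9 + 9 + 25)
  = |51| / √43
  = 51 / 6.557
  ≈ 7.777

7.777


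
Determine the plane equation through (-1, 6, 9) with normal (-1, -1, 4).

The plane through P with normal n = (a, b, c) satisfies n·(r - P) = 0,
i.e. ax + by + cz = a·x₀ + b·y₀ + c·z₀.
d = (-1)·(-1) + (-1)·6 + 4·9
  = 1 - 6 + 36
  = 31
Equation: -x - y + 4z = 31

-x - y + 4z = 31


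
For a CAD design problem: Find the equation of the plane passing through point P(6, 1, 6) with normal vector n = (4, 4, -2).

The plane through P with normal n = (a, b, c) satisfies n·(r - P) = 0,
i.e. ax + by + cz = a·x₀ + b·y₀ + c·z₀.
d = 4·6 + 4·1 + (-2)·6
  = 24 + 4 - 12
  = 16
Equation: 4x + 4y - 2z = 16

4x + 4y - 2z = 16


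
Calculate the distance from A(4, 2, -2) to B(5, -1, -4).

d = √[(x₂-x₁)² + (y₂-y₁)² + (z₂-z₁)²]
  = √[1² + (-3)² + (-2)²]
  = √[1 + 9 + 4]
  = √14
  ≈ 3.742

3.742


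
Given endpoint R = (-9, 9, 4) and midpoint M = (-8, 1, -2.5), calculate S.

S = 2M - R
  = (2·(-8) - (-9), 2·1 - 9, 2·(-2.5) - 4)
  = (-16 + 9, 2 - 9, -5 - 4)
  = (-7, -7, -9)

(-7, -7, -9)


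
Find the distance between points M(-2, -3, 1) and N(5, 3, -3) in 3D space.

d = √[(x₂-x₁)² + (y₂-y₁)² + (z₂-z₁)²]
  = √[7² + 6² + (-4)²]
  = √[49 + 36 + 16]
  = √101
  ≈ 10.05

10.05


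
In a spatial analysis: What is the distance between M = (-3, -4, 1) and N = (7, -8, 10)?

d = √[(x₂-x₁)² + (y₂-y₁)² + (z₂-z₁)²]
  = √[10² + (-4)² + 9²]
  = √[100 + 16 + 81]
  = √197
  ≈ 14.04

14.04


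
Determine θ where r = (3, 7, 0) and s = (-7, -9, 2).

r·s = 3·(-7) + 7·(-9) + 0·2 = -21 - 63 + 0 = -84
|r| = √(3² + 7² + 0²) = √58 ≈ 7.616
|s| = √((-7)² + (-9)² + 2²) = √134 ≈ 11.58
cos θ = (r·s)/(|r||s|) = -84/(7.616·11.58) ≈ -0.9528
θ = arccos(-0.9528) ≈ 162.3°

162.3°


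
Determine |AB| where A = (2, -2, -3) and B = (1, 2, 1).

d = √[(x₂-x₁)² + (y₂-y₁)² + (z₂-z₁)²]
  = √[(-1)² + 4² + 4²]
  = √[1 + 16 + 16]
  = √33
  ≈ 5.745

5.745


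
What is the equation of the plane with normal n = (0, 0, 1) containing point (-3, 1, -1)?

The plane through P with normal n = (a, b, c) satisfies n·(r - P) = 0,
i.e. ax + by + cz = a·x₀ + b·y₀ + c·z₀.
d = 0·(-3) + 0·1 + 1·(-1)
  = 0 + 0 - 1
  = -1
Equation: z = -1

z = -1
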